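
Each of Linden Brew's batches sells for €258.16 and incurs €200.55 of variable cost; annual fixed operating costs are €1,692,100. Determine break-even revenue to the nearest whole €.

€7,582,582

CM per unit = €258.16 − €200.55 = €57.61; CM ratio = €57.61 / €258.16 = 0.2232.
Break-even sales = FC ÷ CM ratio = €1,692,100 × €258.16 / €57.61 = €7,582,582.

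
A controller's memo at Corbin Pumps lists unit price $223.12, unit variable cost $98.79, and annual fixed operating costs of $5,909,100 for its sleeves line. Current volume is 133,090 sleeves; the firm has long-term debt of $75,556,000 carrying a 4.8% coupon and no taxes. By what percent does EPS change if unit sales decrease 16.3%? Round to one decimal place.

At 133,090 units, contribution = 133,090 × $124.33 = $16,547,079.70.
EBIT = $16,547,079.70 − $5,909,100 = $10,637,979.70.
Interest = $3,626,688.00, so EBIT − I = $7,011,291.70.
DCL = total CM / (EBIT − I) = $16,547,079.70 / $7,011,291.70 = 2.3601.
EPS therefore changes by 2.3601 × (-16.3%) = -38.5%.

-38.5%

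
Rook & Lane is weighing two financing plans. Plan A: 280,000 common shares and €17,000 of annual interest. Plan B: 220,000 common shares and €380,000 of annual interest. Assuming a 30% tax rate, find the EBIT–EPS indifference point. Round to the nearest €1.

€1,711,000

Set EPS_A = EPS_B: (EBIT − €17,000)(1 − 0.30) ÷ 280,000 = (EBIT − €380,000)(1 − 0.30) ÷ 220,000.
The (1 − t) factor cancels: (EBIT − 17,000) × 220,000 = (EBIT − 380,000) × 280,000.
Solving, EBIT = (380,000·280,000 − 17,000·220,000) / (280,000 − 220,000) = 102,660,000,000 / 60,000 = 1,711,000.00.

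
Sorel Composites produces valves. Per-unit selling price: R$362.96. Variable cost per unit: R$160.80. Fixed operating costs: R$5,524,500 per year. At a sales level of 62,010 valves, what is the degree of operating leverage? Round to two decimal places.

Contribution at this volume is 62,010 × R$202.16 = R$12,535,941.60.
Operating income = contribution − fixed costs = R$12,535,941.60 − R$5,524,500 = R$7,011,441.60.
DOL = contribution ÷ EBIT = R$12,535,941.60 ÷ R$7,011,441.60 = 1.7879.

1.79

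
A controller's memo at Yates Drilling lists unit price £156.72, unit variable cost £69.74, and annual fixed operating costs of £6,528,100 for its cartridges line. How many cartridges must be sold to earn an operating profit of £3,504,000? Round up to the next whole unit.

Contribution margin per unit = £156.72 − £69.74 = £86.98.
Units = (FC + target) / CM = (£6,528,100 + £3,504,000) / £86.98 = 115,338.01, so 115,339 cartridges.

115,339 cartridges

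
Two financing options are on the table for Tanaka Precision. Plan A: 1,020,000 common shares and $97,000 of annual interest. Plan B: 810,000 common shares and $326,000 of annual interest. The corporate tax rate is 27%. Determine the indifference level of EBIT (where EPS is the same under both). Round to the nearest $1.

$1,209,286

At indifference, (EBIT − 97,000)(1 − t)/1,020,000 = (EBIT − 326,000)(1 − t)/810,000.
Cancelling (1 − t) and cross-multiplying: 810,000·(EBIT − 97,000) = 1,020,000·(EBIT − 326,000).
EBIT × (1,020,000 − 810,000) = 326,000 × 1,020,000 − 97,000 × 810,000 = 253,950,000,000, so EBIT = 253,950,000,000 ÷ 210,000 = 1,209,285.71.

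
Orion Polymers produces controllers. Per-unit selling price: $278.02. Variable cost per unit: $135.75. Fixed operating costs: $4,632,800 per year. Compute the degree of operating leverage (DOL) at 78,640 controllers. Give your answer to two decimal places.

1.71

At 78,640 units, contribution = 78,640 × $142.27 = $11,188,112.80.
Operating income = contribution − fixed costs = $11,188,112.80 − $4,632,800 = $6,555,312.80.
So DOL = total CM / EBIT = $11,188,112.80 / $6,555,312.80 = 1.7067.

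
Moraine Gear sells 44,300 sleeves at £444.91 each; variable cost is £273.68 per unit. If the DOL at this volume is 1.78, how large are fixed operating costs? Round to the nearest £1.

Total contribution margin = 44,300 × £171.23 = £7,585,489.00.
DOL = contribution / EBIT, so EBIT = £7,585,489.00 / 1.78 = £4,261,510.67.
And FC = contribution − EBIT = £7,585,489.00 − £4,261,510.67 = £3,323,978.

£3,323,978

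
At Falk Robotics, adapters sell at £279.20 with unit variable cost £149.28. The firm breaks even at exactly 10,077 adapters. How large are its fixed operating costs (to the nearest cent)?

£1,309,203.84

Each unit contributes £279.20 − £149.28 = £129.92.
Since BE = FC / CM, FC = 10,077 × £129.92 = £1,309,203.84.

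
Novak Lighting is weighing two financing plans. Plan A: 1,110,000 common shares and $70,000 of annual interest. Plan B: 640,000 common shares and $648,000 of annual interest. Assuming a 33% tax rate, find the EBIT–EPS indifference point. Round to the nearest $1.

$1,435,064

Set EPS_A = EPS_B: (EBIT − $70,000)(1 − 0.33) ÷ 1,110,000 = (EBIT − $648,000)(1 − 0.33) ÷ 640,000.
Cancelling (1 − t) and cross-multiplying: 640,000·(EBIT − 70,000) = 1,110,000·(EBIT − 648,000).
EBIT × (1,110,000 − 640,000) = 648,000 × 1,110,000 − 70,000 × 640,000 = 674,480,000,000, so EBIT = 674,480,000,000 ÷ 470,000 = 1,435,063.83.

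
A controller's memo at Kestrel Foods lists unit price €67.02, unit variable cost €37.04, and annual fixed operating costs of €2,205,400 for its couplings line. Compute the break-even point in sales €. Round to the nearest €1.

€4,930,150

Contribution margin per unit = €67.02 − €37.04 = €29.98, a CM ratio of €29.98 ÷ €67.02 = 0.4473.
Break-even revenue = fixed costs × price ÷ CM = €2,205,400 × €67.02 ÷ €29.98 = €4,930,150.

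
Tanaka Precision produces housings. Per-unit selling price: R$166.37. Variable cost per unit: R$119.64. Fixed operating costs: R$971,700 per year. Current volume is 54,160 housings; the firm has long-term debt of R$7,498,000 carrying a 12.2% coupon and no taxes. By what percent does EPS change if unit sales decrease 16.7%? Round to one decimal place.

-65.6%

At 54,160 units, contribution = 54,160 × R$46.73 = R$2,530,896.80.
EBIT = R$2,530,896.80 − R$971,700 = R$1,559,196.80.
Interest = R$914,756.00, so EBIT − I = R$644,440.80.
DCL = total CM / (EBIT − I) = R$2,530,896.80 / R$644,440.80 = 3.9273.
EPS therefore changes by 3.9273 × (-16.7%) = -65.6%.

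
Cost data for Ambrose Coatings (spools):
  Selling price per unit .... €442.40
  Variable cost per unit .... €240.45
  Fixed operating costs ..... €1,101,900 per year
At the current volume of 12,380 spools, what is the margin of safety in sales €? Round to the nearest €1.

€3,063,044

Contribution margin per unit = €442.40 − €240.45 = €201.95. Break-even units = €1,101,900 ÷ €201.95 = 5,456.30; break-even revenue = 5,456.30 × €442.40 = €2,413,867.59.
Current sales = 12,380 × €442.40 = €5,476,912.00.
Margin of safety = €5,476,912.00 − €2,413,867.59 = €3,063,044.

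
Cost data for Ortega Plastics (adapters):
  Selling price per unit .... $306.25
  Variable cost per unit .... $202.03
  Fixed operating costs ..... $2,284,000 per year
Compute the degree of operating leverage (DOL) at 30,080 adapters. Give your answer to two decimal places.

3.68

At 30,080 units, contribution = 30,080 × $104.22 = $3,134,937.60.
EBIT = $3,134,937.60 − $2,284,000 = $850,937.60.
DOL = contribution ÷ EBIT = $3,134,937.60 ÷ $850,937.60 = 3.6841.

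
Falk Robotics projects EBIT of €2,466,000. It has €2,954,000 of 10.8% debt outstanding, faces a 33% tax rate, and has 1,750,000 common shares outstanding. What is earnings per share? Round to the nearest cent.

€0.82

Interest = €319,032.00, so EBT = €2,466,000 − €319,032.00 = €2,146,968.00.
After tax at 33%: net income = €2,146,968.00 × 0.67 = €1,438,468.56.
Per share: €1,438,468.56 / 1,750,000 shares = €0.82.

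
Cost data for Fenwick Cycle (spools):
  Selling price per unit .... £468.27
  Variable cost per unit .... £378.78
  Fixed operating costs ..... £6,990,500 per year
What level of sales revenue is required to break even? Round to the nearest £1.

CM per unit = £468.27 − £378.78 = £89.49; CM ratio = £89.49 / £468.27 = 0.1911.
Break-even sales = FC ÷ CM ratio = £6,990,500 × £468.27 / £89.49 = £36,578,852.

£36,578,852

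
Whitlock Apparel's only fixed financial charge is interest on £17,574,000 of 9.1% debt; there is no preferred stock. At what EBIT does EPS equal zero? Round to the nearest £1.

£1,599,234

Annual interest = 9.1% × £17,574,000 = £1,599,234.00.
Without preferred stock the financial break-even is simply EBIT = interest = £1,599,234.00.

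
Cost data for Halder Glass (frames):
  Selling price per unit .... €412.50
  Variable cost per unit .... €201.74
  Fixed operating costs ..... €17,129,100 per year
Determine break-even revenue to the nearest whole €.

Contribution margin per unit = €412.50 − €201.74 = €210.76, a CM ratio of €210.76 ÷ €412.50 = 0.5109.
Break-even sales = FC ÷ CM ratio = €17,129,100 × €412.50 / €210.76 = €33,525,117.

€33,525,117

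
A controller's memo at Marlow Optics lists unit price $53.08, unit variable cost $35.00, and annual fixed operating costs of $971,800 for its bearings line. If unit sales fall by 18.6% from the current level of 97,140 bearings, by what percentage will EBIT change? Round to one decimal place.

-41.6%

Total contribution margin = 97,140 × $18.08 = $1,756,291.20.
EBIT = $1,756,291.20 − $971,800 = $784,491.20.
So DOL = total CM / EBIT = $1,756,291.20 / $784,491.20 = 2.2388.
%ΔEBIT = DOL × %ΔSales = 2.2388 × -18.6% = -41.6%.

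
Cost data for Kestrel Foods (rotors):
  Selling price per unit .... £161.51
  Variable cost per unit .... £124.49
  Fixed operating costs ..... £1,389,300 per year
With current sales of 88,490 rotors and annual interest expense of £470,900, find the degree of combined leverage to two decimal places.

2.31

At 88,490 units, contribution = 88,490 × £37.02 = £3,275,899.80.
Subtracting fixed costs: EBIT = £3,275,899.80 − £1,389,300 = £1,886,599.80. Interest = £470,900.00, so EBIT − I = £1,415,699.80.
Degree of total leverage = total CM / (EBIT − interest) = £3,275,899.80 / £1,415,699.80 = 2.3140.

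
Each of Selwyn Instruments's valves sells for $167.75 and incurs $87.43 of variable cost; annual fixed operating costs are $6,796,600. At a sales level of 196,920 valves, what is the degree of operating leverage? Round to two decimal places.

1.75

At 196,920 units, contribution = 196,920 × $80.32 = $15,816,614.40.
EBIT = $15,816,614.40 − $6,796,600 = $9,020,014.40.
DOL = contribution ÷ EBIT = $15,816,614.40 ÷ $9,020,014.40 = 1.7535.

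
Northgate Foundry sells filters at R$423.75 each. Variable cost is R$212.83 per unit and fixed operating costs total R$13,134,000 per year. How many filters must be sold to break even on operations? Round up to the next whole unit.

Unit CM = price − variable cost = R$423.75 − R$212.83 = R$210.92.
Units to break even: R$13,134,000 ÷ R$210.92 = 62,270.05, rounded up to 62,271.

62,271 filters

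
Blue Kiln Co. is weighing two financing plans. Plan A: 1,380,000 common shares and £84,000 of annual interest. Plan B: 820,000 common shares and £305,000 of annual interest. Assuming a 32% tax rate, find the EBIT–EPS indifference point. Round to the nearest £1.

Set EPS_A = EPS_B: (EBIT − £84,000)(1 − 0.32) ÷ 1,380,000 = (EBIT − £305,000)(1 − 0.32) ÷ 820,000.
Cancelling (1 − t) and cross-multiplying: 820,000·(EBIT − 84,000) = 1,380,000·(EBIT − 305,000).
Solving, EBIT = (305,000·1,380,000 − 84,000·820,000) / (1,380,000 − 820,000) = 352,020,000,000 / 560,000 = 628,607.14.

£628,607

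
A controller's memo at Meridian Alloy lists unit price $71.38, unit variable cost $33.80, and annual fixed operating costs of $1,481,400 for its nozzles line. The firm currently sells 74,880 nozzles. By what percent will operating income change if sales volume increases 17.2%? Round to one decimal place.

+36.3%

At 74,880 units, contribution = 74,880 × $37.58 = $2,813,990.40.
Subtracting fixed costs: EBIT = $2,813,990.40 − $1,481,400 = $1,332,590.40.
Degree of operating leverage = $2,813,990.40 / $1,332,590.40 = 2.1117.
Operating income changes by 2.1117 × +17.2% = +36.3%.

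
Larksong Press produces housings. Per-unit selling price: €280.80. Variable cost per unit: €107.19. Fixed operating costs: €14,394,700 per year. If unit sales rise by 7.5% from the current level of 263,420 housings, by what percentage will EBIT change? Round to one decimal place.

Total contribution margin = 263,420 × €173.61 = €45,732,346.20.
EBIT = €45,732,346.20 − €14,394,700 = €31,337,646.20.
DOL = contribution ÷ EBIT = €45,732,346.20 ÷ €31,337,646.20 = 1.4593.
Operating income changes by 1.4593 × +7.5% = +10.9%.

+10.9%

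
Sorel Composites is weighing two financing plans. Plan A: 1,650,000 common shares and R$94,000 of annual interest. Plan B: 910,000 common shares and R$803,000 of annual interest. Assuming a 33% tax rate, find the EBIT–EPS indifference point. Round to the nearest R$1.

R$1,674,878

At indifference, (EBIT − 94,000)(1 − t)/1,650,000 = (EBIT − 803,000)(1 − t)/910,000.
The (1 − t) factor cancels: (EBIT − 94,000) × 910,000 = (EBIT − 803,000) × 1,650,000.
Solving, EBIT = (803,000·1,650,000 − 94,000·910,000) / (1,650,000 − 910,000) = 1,239,410,000,000 / 740,000 = 1,674,878.38.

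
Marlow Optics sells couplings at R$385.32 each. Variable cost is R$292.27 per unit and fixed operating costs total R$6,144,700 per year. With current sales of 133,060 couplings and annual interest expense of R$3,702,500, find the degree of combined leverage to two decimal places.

Total contribution margin = 133,060 × R$93.05 = R$12,381,233.00.
Operating income = contribution − fixed costs = R$12,381,233.00 − R$6,144,700 = R$6,236,533.00. Interest = R$3,702,500.00, so EBIT − I = R$2,534,033.00.
DCL = contribution ÷ (EBIT − I) = R$12,381,233.00 ÷ R$2,534,033.00 = 4.8860.

4.89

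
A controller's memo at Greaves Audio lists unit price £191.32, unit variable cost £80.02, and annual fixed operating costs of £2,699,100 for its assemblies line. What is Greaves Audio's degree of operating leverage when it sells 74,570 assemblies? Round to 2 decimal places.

1.48

At 74,570 units, contribution = 74,570 × £111.30 = £8,299,641.00.
Subtracting fixed costs: EBIT = £8,299,641.00 − £2,699,100 = £5,600,541.00.
So DOL = total CM / EBIT = £8,299,641.00 / £5,600,541.00 = 1.4819.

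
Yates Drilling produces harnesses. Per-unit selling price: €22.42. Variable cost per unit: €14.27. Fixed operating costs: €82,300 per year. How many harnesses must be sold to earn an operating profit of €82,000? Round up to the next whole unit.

Contribution margin per unit = €22.42 − €14.27 = €8.15.
Units = (FC + target) / CM = (€82,300 + €82,000) / €8.15 = 20,159.51, so 20,160 harnesses.

20,160 harnesses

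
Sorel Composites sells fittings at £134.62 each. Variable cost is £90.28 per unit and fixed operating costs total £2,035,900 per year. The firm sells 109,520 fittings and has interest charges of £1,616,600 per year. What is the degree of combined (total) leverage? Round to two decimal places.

Total contribution margin = 109,520 × £44.34 = £4,856,116.80.
EBIT = £4,856,116.80 − £2,035,900 = £2,820,216.80. Interest = £1,616,600.00.
DOL = £4,856,116.80 ÷ £2,820,216.80 = 1.7219; DFL = £2,820,216.80 ÷ £1,203,616.80 = 2.3431.
DCL = DOL × DFL = 1.7219 × 2.3431 = 4.0346.

4.03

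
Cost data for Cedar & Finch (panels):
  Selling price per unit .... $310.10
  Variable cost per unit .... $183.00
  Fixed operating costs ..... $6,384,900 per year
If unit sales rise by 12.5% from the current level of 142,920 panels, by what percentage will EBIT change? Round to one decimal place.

At 142,920 units, contribution = 142,920 × $127.10 = $18,165,132.00.
EBIT = $18,165,132.00 − $6,384,900 = $11,780,232.00.
Degree of operating leverage = $18,165,132.00 / $11,780,232.00 = 1.5420.
Operating income changes by 1.5420 × +12.5% = +19.3%.

+19.3%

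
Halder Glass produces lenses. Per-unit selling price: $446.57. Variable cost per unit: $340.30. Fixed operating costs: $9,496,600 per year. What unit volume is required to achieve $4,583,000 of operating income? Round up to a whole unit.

132,489 lenses

Contribution margin per unit = $446.57 − $340.30 = $106.27.
Need Q such that Q × $106.27 − $9,496,600 = $4,583,000, i.e. Q = $14,079,600 / $106.27 = 132,488.94 → 132,489.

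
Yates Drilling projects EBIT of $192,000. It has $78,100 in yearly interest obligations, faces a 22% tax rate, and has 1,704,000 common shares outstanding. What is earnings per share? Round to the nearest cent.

$0.05

Pre-tax income = $192,000 − $78,100.00 = $113,900.00.
Net income = $113,900.00 × (1 − 0.22) = $88,842.00.
Per share: $88,842.00 / 1,704,000 shares = $0.05.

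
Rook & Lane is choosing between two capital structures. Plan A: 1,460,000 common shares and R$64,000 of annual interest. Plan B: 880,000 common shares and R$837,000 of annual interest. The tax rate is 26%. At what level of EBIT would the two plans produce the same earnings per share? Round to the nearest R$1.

R$2,009,828

Set EPS_A = EPS_B: (EBIT − R$64,000)(1 − 0.26) ÷ 1,460,000 = (EBIT − R$837,000)(1 − 0.26) ÷ 880,000.
Cancelling (1 − t) and cross-multiplying: 880,000·(EBIT − 64,000) = 1,460,000·(EBIT − 837,000).
EBIT × (1,460,000 − 880,000) = 837,000 × 1,460,000 − 64,000 × 880,000 = 1,165,700,000,000, so EBIT = 1,165,700,000,000 ÷ 580,000 = 2,009,827.59.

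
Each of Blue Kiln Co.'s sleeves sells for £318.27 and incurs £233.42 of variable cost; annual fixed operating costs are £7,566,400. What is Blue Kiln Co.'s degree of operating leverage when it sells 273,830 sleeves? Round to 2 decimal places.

1.48

Contribution at this volume is 273,830 × £84.85 = £23,234,475.50.
Subtracting fixed costs: EBIT = £23,234,475.50 − £7,566,400 = £15,668,075.50.
So DOL = total CM / EBIT = £23,234,475.50 / £15,668,075.50 = 1.4829.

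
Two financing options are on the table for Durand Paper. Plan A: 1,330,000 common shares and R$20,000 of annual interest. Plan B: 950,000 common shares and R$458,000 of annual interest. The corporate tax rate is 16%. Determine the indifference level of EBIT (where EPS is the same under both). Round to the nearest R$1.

At indifference, (EBIT − 20,000)(1 − t)/1,330,000 = (EBIT − 458,000)(1 − t)/950,000.
Cancelling (1 − t) and cross-multiplying: 950,000·(EBIT − 20,000) = 1,330,000·(EBIT − 458,000).
Solving, EBIT = (458,000·1,330,000 − 20,000·950,000) / (1,330,000 − 950,000) = 590,140,000,000 / 380,000 = 1,553,000.00.

R$1,553,000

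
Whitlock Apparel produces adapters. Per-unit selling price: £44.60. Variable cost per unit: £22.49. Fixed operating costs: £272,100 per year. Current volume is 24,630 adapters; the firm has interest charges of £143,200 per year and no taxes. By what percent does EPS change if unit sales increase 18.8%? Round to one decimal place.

Total contribution margin = 24,630 × £22.11 = £544,569.30.
Operating income = contribution − fixed costs = £544,569.30 − £272,100 = £272,469.30.
Interest = £143,200.00, so EBIT − I = £129,269.30.
Degree of combined leverage = contribution ÷ (EBIT − I) = £544,569.30 ÷ £129,269.30 = 4.2127.
EPS therefore changes by 4.2127 × (+18.8%) = +79.2%.

+79.2%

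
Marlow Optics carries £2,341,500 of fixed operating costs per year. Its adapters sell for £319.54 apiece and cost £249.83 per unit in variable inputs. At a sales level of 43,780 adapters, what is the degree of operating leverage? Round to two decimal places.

Contribution at this volume is 43,780 × £69.71 = £3,051,903.80.
EBIT = £3,051,903.80 − £2,341,500 = £710,403.80.
So DOL = total CM / EBIT = £3,051,903.80 / £710,403.80 = 4.2960.

4.30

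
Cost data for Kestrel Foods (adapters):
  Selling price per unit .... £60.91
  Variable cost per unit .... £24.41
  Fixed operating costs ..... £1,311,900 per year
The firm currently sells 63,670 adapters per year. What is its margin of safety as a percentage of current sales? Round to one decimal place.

43.5%

Each unit contributes £60.91 − £24.41 = £36.50. Break-even units = £1,311,900 ÷ £36.50 = 35,942.47; break-even revenue = 35,942.47 × £60.91 = £2,189,255.59.
Current sales = 63,670 × £60.91 = £3,878,139.70.
Margin of safety = (£3,878,139.70 − £2,189,255.59) ÷ £3,878,139.70 = 43.5%.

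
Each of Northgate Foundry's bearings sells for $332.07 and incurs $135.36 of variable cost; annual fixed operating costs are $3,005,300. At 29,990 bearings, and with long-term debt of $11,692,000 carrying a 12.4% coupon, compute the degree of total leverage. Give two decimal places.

4.08

Total contribution margin = 29,990 × $196.71 = $5,899,332.90.
Subtracting fixed costs: EBIT = $5,899,332.90 − $3,005,300 = $2,894,032.90. Interest = $1,449,808.00.
DOL = $5,899,332.90 ÷ $2,894,032.90 = 2.0384; DFL = $2,894,032.90 ÷ $1,444,224.90 = 2.0039.
Combined leverage = 2.0384 × 2.0039 = 4.0847.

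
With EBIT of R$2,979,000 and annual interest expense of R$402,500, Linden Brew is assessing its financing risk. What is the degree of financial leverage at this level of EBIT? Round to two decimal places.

1.16

Interest = R$402,500.00.
DFL = EBIT ÷ (EBIT − I) = R$2,979,000 ÷ (R$2,979,000 − R$402,500.00) = R$2,979,000 ÷ R$2,576,500.00 = 1.1562.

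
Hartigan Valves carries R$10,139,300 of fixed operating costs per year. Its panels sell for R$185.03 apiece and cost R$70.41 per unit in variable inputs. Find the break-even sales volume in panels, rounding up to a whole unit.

88,461 panels

Unit CM = price − variable cost = R$185.03 − R$70.41 = R$114.62.
Break-even Q = R$10,139,300 / R$114.62 = 88,460.13 → 88,461 panels.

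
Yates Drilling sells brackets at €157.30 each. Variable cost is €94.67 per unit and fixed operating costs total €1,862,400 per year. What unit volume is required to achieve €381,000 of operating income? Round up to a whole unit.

Unit CM = price − variable cost = €157.30 − €94.67 = €62.63.
Required volume = (fixed costs + target profit) ÷ CM = (€1,862,400 + €381,000) ÷ €62.63 = 35,819.89, so 35,820 brackets.

35,820 brackets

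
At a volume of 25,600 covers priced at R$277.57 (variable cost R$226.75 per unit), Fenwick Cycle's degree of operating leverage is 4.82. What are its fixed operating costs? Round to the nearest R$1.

At 25,600 units, contribution = 25,600 × R$50.82 = R$1,300,992.00.
DOL = contribution / EBIT, so EBIT = R$1,300,992.00 / 4.82 = R$269,915.35.
And FC = contribution − EBIT = R$1,300,992.00 − R$269,915.35 = R$1,031,077.

R$1,031,077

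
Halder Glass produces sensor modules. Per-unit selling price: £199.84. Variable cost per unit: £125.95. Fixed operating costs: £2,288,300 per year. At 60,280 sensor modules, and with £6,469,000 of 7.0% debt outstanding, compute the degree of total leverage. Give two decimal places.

Total contribution margin = 60,280 × £73.89 = £4,454,089.20.
Operating income = contribution − fixed costs = £4,454,089.20 − £2,288,300 = £2,165,789.20. Interest = £452,830.00.
DOL = £4,454,089.20 ÷ £2,165,789.20 = 2.0566; DFL = £2,165,789.20 ÷ £1,712,959.20 = 1.2644.
DCL = DOL × DFL = 2.0566 × 1.2644 = 2.6004.

2.60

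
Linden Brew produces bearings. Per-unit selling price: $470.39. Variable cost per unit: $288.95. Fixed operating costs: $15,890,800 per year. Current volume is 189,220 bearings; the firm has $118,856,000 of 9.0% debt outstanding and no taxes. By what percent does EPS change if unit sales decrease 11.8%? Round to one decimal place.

Total contribution margin = 189,220 × $181.44 = $34,332,076.80.
Subtracting fixed costs: EBIT = $34,332,076.80 − $15,890,800 = $18,441,276.80.
Interest = $10,697,040.00, so EBIT − I = $7,744,236.80.
DCL = total CM / (EBIT − I) = $34,332,076.80 / $7,744,236.80 = 4.4332.
EPS therefore changes by 4.4332 × (-11.8%) = -52.3%.

-52.3%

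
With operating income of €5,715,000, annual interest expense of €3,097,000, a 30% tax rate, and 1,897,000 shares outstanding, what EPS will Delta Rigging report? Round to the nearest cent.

Interest = €3,097,000.00, so EBT = €5,715,000 − €3,097,000.00 = €2,618,000.00.
Net income = €2,618,000.00 × (1 − 0.30) = €1,832,600.00.
EPS = €1,832,600.00 ÷ 1,897,000 = €0.97.

€0.97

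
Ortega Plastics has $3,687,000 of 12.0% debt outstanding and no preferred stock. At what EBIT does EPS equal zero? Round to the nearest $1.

$442,440

Annual interest = 12.0% × $3,687,000 = $442,440.00.
With no preferred dividends, EPS = 0 when EBIT exactly covers interest, so the financial break-even EBIT is $442,440.00.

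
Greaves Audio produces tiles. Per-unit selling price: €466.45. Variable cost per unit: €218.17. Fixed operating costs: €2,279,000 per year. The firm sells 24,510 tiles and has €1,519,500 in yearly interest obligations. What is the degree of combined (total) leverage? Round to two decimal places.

At 24,510 units, contribution = 24,510 × €248.28 = €6,085,342.80.
EBIT = €6,085,342.80 − €2,279,000 = €3,806,342.80. Interest = €1,519,500.00.
DOL = €6,085,342.80 ÷ €3,806,342.80 = 1.5987; DFL = €3,806,342.80 ÷ €2,286,842.80 = 1.6645.
DCL = DOL × DFL = 1.5987 × 1.6645 = 2.6610.

2.66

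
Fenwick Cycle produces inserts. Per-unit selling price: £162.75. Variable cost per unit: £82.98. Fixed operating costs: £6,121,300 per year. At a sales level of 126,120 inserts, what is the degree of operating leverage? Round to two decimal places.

Total contribution margin = 126,120 × £79.77 = £10,060,592.40.
Subtracting fixed costs: EBIT = £10,060,592.40 − £6,121,300 = £3,939,292.40.
Degree of operating leverage = £10,060,592.40 / £3,939,292.40 = 2.5539.

2.55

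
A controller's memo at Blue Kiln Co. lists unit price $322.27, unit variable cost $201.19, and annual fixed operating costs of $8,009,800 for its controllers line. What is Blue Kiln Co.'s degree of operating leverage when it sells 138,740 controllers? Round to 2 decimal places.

Contribution at this volume is 138,740 × $121.08 = $16,798,639.20.
EBIT = $16,798,639.20 − $8,009,800 = $8,788,839.20.
DOL = contribution ÷ EBIT = $16,798,639.20 ÷ $8,788,839.20 = 1.9114.

1.91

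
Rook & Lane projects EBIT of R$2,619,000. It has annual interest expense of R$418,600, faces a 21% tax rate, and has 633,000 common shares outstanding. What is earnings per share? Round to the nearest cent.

Interest = R$418,600.00, so EBT = R$2,619,000 − R$418,600.00 = R$2,200,400.00.
Net income = R$2,200,400.00 × (1 − 0.21) = R$1,738,316.00.
EPS = R$1,738,316.00 ÷ 633,000 = R$2.75.

R$2.75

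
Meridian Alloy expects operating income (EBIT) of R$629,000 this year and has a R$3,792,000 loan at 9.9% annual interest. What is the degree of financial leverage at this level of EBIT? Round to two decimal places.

Interest = R$375,408.00.
Degree of financial leverage = EBIT / (EBIT − interest) = R$629,000 / R$253,592.00 = 2.4804.

2.48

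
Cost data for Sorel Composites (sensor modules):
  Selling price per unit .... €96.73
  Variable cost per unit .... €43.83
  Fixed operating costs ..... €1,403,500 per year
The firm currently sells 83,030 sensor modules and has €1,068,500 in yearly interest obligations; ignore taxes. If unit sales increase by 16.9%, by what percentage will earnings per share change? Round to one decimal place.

+38.7%

Contribution at this volume is 83,030 × €52.90 = €4,392,287.00.
EBIT = €4,392,287.00 − €1,403,500 = €2,988,787.00.
Interest = €1,068,500.00, so EBIT − I = €1,920,287.00.
DCL = total CM / (EBIT − I) = €4,392,287.00 / €1,920,287.00 = 2.2873.
EPS therefore changes by 2.2873 × (+16.9%) = +38.7%.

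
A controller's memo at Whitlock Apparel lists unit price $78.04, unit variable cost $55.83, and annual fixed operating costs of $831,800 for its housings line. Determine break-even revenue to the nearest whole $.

$2,922,723

CM per unit = $78.04 − $55.83 = $22.21; CM ratio = $22.21 / $78.04 = 0.2846.
Break-even revenue = fixed costs × price ÷ CM = $831,800 × $78.04 ÷ $22.21 = $2,922,723.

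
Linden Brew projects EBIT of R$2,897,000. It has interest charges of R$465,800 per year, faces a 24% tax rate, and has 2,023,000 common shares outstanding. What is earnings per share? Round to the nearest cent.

R$0.91

Pre-tax income = R$2,897,000 − R$465,800.00 = R$2,431,200.00.
After tax at 24%: net income = R$2,431,200.00 × 0.76 = R$1,847,712.00.
EPS = R$1,847,712.00 ÷ 2,023,000 = R$0.91.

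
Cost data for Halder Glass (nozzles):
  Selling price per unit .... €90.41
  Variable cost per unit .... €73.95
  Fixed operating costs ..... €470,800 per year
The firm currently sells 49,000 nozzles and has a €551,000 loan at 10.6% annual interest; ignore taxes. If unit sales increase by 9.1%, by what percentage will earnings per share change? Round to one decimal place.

Total contribution margin = 49,000 × €16.46 = €806,540.00.
EBIT = €806,540.00 − €470,800 = €335,740.00.
Interest = €58,406.00, so EBIT − I = €277,334.00.
DCL = total CM / (EBIT − I) = €806,540.00 / €277,334.00 = 2.9082.
EPS therefore changes by 2.9082 × (+9.1%) = +26.5%.

+26.5%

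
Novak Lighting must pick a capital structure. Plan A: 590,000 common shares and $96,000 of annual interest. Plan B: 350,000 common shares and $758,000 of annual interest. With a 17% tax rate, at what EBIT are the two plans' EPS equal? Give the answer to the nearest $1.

At indifference, (EBIT − 96,000)(1 − t)/590,000 = (EBIT − 758,000)(1 − t)/350,000.
The (1 − t) factor cancels: (EBIT − 96,000) × 350,000 = (EBIT − 758,000) × 590,000.
Solving, EBIT = (758,000·590,000 − 96,000·350,000) / (590,000 − 350,000) = 413,620,000,000 / 240,000 = 1,723,416.67.

$1,723,417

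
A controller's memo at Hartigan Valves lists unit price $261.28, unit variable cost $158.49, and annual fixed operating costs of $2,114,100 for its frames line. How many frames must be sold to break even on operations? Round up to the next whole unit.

20,568 frames

Contribution margin per unit = $261.28 − $158.49 = $102.79.
Units to break even: $2,114,100 ÷ $102.79 = 20,567.18, rounded up to 20,568.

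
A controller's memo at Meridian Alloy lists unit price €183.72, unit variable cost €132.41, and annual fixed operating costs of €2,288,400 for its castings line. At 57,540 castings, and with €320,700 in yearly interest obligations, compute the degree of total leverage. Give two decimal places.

Total contribution margin = 57,540 × €51.31 = €2,952,377.40.
Subtracting fixed costs: EBIT = €2,952,377.40 − €2,288,400 = €663,977.40. Interest = €320,700.00, so EBIT − I = €343,277.40.
DCL = contribution ÷ (EBIT − I) = €2,952,377.40 ÷ €343,277.40 = 8.6006.

8.60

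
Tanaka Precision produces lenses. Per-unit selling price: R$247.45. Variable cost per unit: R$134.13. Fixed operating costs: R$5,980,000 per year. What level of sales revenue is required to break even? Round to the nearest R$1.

CM per unit = R$247.45 − R$134.13 = R$113.32; CM ratio = R$113.32 / R$247.45 = 0.4580.
Break-even revenue = fixed costs × price ÷ CM = R$5,980,000 × R$247.45 ÷ R$113.32 = R$13,058,163.

R$13,058,163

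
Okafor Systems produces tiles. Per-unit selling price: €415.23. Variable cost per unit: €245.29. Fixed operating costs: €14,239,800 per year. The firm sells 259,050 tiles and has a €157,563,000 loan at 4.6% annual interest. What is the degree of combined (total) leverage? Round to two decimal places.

1.95

Total contribution margin = 259,050 × €169.94 = €44,022,957.00.
Subtracting fixed costs: EBIT = €44,022,957.00 − €14,239,800 = €29,783,157.00. Interest = €7,247,898.00.
DOL = €44,022,957.00 ÷ €29,783,157.00 = 1.4781; DFL = €29,783,157.00 ÷ €22,535,259.00 = 1.3216.
DCL = DOL × DFL = 1.4781 × 1.3216 = 1.9535.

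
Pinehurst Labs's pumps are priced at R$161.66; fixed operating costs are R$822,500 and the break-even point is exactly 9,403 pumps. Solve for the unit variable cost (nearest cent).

Contribution per unit must be FC / Q = R$822,500 / 9,403 = R$87.4721.
Hence VC = price − CM = R$161.66 − R$87.4721 = R$74.19.

R$74.19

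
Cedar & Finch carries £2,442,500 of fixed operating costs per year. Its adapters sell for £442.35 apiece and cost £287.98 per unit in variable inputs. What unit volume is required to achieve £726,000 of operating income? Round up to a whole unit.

20,526 adapters

Unit CM = price − variable cost = £442.35 − £287.98 = £154.37.
Required volume = (fixed costs + target profit) ÷ CM = (£2,442,500 + £726,000) ÷ £154.37 = 20,525.36, so 20,526 adapters.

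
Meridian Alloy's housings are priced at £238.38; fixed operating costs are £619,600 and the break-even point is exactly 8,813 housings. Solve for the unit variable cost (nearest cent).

At break-even, FC = Q × (P − VC), so P − VC = £619,600 ÷ 8,813 = £70.3052.
Hence VC = price − CM = £238.38 − £70.3052 = £168.07.

£168.07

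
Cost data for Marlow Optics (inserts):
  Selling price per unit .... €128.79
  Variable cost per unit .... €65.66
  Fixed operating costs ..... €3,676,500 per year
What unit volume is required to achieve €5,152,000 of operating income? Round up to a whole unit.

Unit CM = price − variable cost = €128.79 − €65.66 = €63.13.
Units = (FC + target) / CM = (€3,676,500 + €5,152,000) / €63.13 = 139,846.35, so 139,847 inserts.

139,847 inserts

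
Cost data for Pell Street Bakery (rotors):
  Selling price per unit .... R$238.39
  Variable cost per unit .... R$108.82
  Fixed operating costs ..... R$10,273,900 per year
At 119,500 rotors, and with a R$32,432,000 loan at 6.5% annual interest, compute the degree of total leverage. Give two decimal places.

4.99

At 119,500 units, contribution = 119,500 × R$129.57 = R$15,483,615.00.
Operating income = contribution − fixed costs = R$15,483,615.00 − R$10,273,900 = R$5,209,715.00. Interest = R$2,108,080.00, so EBIT − I = R$3,101,635.00.
DCL = contribution ÷ (EBIT − I) = R$15,483,615.00 ÷ R$3,101,635.00 = 4.9921.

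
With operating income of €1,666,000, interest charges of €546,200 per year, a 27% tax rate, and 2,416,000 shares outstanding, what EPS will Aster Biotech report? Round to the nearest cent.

Pre-tax income = €1,666,000 − €546,200.00 = €1,119,800.00.
Net income = €1,119,800.00 × (1 − 0.27) = €817,454.00.
EPS = €817,454.00 ÷ 2,416,000 = €0.34.

€0.34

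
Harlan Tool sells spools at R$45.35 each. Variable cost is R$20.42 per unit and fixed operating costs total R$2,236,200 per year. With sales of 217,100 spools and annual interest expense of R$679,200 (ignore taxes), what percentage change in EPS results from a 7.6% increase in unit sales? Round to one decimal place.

Contribution at this volume is 217,100 × R$24.93 = R$5,412,303.00.
EBIT = R$5,412,303.00 − R$2,236,200 = R$3,176,103.00.
After interest of R$679,200.00, pre-tax earnings = R$2,496,903.00.
Degree of combined leverage = contribution ÷ (EBIT − I) = R$5,412,303.00 ÷ R$2,496,903.00 = 2.1676.
%ΔEPS = DCL × %ΔSales = 2.1676 × +7.6% = +16.5%.

+16.5%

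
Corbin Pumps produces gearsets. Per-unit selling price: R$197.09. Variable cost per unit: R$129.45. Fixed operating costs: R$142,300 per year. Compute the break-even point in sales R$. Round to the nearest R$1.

CM per unit = R$197.09 − R$129.45 = R$67.64; CM ratio = R$67.64 / R$197.09 = 0.3432.
Break-even revenue = fixed costs × price ÷ CM = R$142,300 × R$197.09 ÷ R$67.64 = R$414,635.

R$414,635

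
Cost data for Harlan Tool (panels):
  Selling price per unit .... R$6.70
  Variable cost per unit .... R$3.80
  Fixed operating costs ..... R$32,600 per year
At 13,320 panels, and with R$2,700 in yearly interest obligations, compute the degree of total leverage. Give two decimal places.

11.61

Contribution at this volume is 13,320 × R$2.90 = R$38,628.00.
EBIT = R$38,628.00 − R$32,600 = R$6,028.00. Interest = R$2,700.00.
DOL = R$38,628.00 ÷ R$6,028.00 = 6.4081; DFL = R$6,028.00 ÷ R$3,328.00 = 1.8113.
DCL = DOL × DFL = 6.4081 × 1.8113 = 11.6070.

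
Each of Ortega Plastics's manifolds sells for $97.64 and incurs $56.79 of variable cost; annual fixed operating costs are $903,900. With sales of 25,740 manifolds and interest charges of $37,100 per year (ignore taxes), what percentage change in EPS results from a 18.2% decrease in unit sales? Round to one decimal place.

Total contribution margin = 25,740 × $40.85 = $1,051,479.00.
EBIT = $1,051,479.00 − $903,900 = $147,579.00.
After interest of $37,100.00, pre-tax earnings = $110,479.00.
DCL = total CM / (EBIT − I) = $1,051,479.00 / $110,479.00 = 9.5175.
EPS therefore changes by 9.5175 × (-18.2%) = -173.2%.

-173.2%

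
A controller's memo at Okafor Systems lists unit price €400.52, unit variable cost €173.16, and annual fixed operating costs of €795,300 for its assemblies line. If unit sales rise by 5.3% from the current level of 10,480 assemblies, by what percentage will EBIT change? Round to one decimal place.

+8.0%

At 10,480 units, contribution = 10,480 × €227.36 = €2,382,732.80.
Operating income = contribution − fixed costs = €2,382,732.80 − €795,300 = €1,587,432.80.
Degree of operating leverage = €2,382,732.80 / €1,587,432.80 = 1.5010.
Operating income changes by 1.5010 × +5.3% = +8.0%.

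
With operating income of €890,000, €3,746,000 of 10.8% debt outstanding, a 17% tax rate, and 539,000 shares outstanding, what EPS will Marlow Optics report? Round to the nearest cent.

€0.75

Pre-tax income = €890,000 − €404,568.00 = €485,432.00.
Net income = €485,432.00 × (1 − 0.17) = €402,908.56.
Per share: €402,908.56 / 539,000 shares = €0.75.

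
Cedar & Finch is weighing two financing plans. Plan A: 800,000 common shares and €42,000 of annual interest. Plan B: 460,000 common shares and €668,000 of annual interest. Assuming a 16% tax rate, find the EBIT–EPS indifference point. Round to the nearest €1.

At indifference, (EBIT − 42,000)(1 − t)/800,000 = (EBIT − 668,000)(1 − t)/460,000.
Cancelling (1 − t) and cross-multiplying: 460,000·(EBIT − 42,000) = 800,000·(EBIT − 668,000).
Solving, EBIT = (668,000·800,000 − 42,000·460,000) / (800,000 − 460,000) = 515,080,000,000 / 340,000 = 1,514,941.18.

€1,514,941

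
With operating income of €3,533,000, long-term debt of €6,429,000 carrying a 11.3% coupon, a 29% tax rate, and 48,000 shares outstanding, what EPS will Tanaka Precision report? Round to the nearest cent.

€41.51

Interest = €726,477.00, so EBT = €3,533,000 − €726,477.00 = €2,806,523.00.
After tax at 29%: net income = €2,806,523.00 × 0.71 = €1,992,631.33.
Per share: €1,992,631.33 / 48,000 shares = €41.51.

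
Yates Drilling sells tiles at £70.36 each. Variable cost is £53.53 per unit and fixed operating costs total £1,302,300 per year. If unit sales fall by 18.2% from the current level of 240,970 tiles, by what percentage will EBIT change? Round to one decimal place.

Total contribution margin = 240,970 × £16.83 = £4,055,525.10.
EBIT = £4,055,525.10 − £1,302,300 = £2,753,225.10.
Degree of operating leverage = £4,055,525.10 / £2,753,225.10 = 1.4730.
So EBIT moves 1.4730 × (-18.2%) = -26.8%.

-26.8%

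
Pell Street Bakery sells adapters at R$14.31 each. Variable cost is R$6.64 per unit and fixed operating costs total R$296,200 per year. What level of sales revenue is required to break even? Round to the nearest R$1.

Contribution margin per unit = R$14.31 − R$6.64 = R$7.67, a CM ratio of R$7.67 ÷ R$14.31 = 0.5360.
Break-even sales = FC ÷ CM ratio = R$296,200 × R$14.31 / R$7.67 = R$552,623.

R$552,623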